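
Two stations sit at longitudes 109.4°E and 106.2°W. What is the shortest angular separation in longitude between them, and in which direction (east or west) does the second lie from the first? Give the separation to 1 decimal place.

Raw difference: -106.2 − 109.4 = -215.6°.
Normalise into (−180°, 180°]: -215.6° + 360° = 144.4°.
Positive ⇒ the second point lies to the east; separation 144.4°.

144.4° east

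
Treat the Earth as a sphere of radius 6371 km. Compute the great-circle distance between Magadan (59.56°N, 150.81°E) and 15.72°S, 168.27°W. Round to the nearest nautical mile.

4938 nmi

Δλ = -168.27 − 150.81 = -319.08°; wrapped into (−180°, 180°]: 40.92°.
Δφ = -15.72 − 59.56 = -75.28°.
a = sin²(Δφ/2) + cos φ₁ · cos φ₂ · sin²(Δλ/2) = 0.432541.
c = 2·atan2(√a, √(1−a)) = 1.43547 rad → d = 6371·c ≈ 9145.36 km ≈ 4938.10 nmi.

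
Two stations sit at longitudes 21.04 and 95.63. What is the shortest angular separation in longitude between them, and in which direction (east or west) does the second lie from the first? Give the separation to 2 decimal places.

74.59° east

Raw difference: 95.63 − 21.04 = 74.59°.
Normalise into (−180°, 180°]: 74.59° stays 74.59°.
Positive ⇒ the second point lies to the east; separation 74.59°.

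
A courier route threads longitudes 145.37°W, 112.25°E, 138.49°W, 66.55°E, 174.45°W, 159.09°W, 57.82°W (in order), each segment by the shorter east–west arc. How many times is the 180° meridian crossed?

4

Leg 1: -145.37° → +112.25°, shortest Δλ = -102.38° (west) — crosses 180°.
Leg 2: +112.25° → -138.49°, shortest Δλ = 109.26° (east) — crosses 180°.
Leg 3: -138.49° → +66.55°, shortest Δλ = -154.96° (west) — crosses 180°.
Leg 4: +66.55° → -174.45°, shortest Δλ = 119.0° (east) — crosses 180°.
Leg 5: -174.45° → -159.09°, shortest Δλ = 15.36° (east) — does not cross 180°.
Leg 6: -159.09° → -57.82°, shortest Δλ = 101.27° (east) — does not cross 180°.
Total crossings: 4.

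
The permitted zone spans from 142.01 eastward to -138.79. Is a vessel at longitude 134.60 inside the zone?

No

Band width going east from +142.01° to -138.79°: ((-138.79 − 142.01) mod 360) = 79.20°.
Offset of +134.60° east of the west edge: ((134.60 − 142.01) mod 360) = 352.59°.
352.59° > 79.20° ⇒ outside.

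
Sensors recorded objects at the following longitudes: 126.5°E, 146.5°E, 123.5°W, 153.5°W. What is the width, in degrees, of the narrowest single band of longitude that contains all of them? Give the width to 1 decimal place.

Sort the longitudes: -153.5°, -123.5°, +126.5°, +146.5°.
Eastward gaps between consecutive values (wrapping around): 30.0°, 250.0°, 20.0°, 60.0°.
Largest gap = 250.0° ⇒ minimal covering band is its complement: 360° − 250.0° = 110.0°.
Band runs from +126.5° eastward to -123.5°, crossing the antimeridian.

110.0°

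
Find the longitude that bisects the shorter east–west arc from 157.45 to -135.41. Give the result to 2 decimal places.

-168.98°

Signed shortest Δλ from +157.45° to -135.41° is +67.14°.
Midpoint longitude = +157.45° + (+67.14°)/2 = +157.45° + 33.57° = +191.02°.
Normalise into (−180°, 180°]: -168.98°.
(The naïve average (+157.45 + -135.41)/2 = 11.02° is on the wrong side of the globe.)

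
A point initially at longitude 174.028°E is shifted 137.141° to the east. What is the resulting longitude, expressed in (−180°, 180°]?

Start at +174.028°; shift +137.141° → +311.169°.
+311.169° lies outside (−180°, 180°]; subtract 360° → -48.831°.

48.831°W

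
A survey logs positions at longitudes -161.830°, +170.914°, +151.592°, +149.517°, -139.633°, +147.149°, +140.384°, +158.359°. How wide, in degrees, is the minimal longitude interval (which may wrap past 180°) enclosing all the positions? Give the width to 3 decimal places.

79.983°

Sort the longitudes: -161.830°, -139.633°, +140.384°, +147.149°, +149.517°, +151.592°, +158.359°, +170.914°.
Eastward gaps between consecutive values (wrapping around): 22.197°, 280.017°, 6.765°, 2.368°, 2.075°, 6.767°, 12.555°, 27.256°.
Largest gap = 280.017° ⇒ minimal covering band is its complement: 360° − 280.017° = 79.983°.
Band runs from +140.384° eastward to -139.633°, crossing the antimeridian.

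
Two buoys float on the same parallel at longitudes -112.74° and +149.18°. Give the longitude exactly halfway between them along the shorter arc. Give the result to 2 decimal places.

-161.78°

Signed shortest Δλ from -112.74° to +149.18° is -98.08°.
Midpoint longitude = -112.74° + (-98.08°)/2 = -112.74° − 49.04° = -161.78°.
(The naïve average (-112.74 + +149.18)/2 = 18.22° is on the wrong side of the globe.)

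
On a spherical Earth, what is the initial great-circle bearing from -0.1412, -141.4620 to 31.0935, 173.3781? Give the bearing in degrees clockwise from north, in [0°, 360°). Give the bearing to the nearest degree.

310°

Δλ = 173.3781 − -141.4620 = 314.8401°; wrapped into (−180°, 180°]: -45.1599°.
θ = atan2( sin Δλ · cos φ₂ , cos φ₁ · sin φ₂ − sin φ₁ · cos φ₂ · cos Δλ )
  = atan2(-0.60720, 0.51792) = -49.537° → normalised to [0°, 360°): 310.463°.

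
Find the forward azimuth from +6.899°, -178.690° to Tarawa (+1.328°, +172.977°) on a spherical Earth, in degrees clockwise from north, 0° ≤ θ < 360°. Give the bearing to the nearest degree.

Δλ = 172.977 − -178.690 = 351.667°; wrapped into (−180°, 180°]: -8.333°.
θ = atan2( sin Δλ · cos φ₂ , cos φ₁ · sin φ₂ − sin φ₁ · cos φ₂ · cos Δλ )
  = atan2(-0.14489, -0.09581) = -123.476° → normalised to [0°, 360°): 236.524°.

237°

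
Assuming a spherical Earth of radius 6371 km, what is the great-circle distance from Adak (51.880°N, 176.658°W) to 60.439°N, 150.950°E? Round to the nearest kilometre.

Δλ = 150.950 − -176.658 = 327.608°; wrapped into (−180°, 180°]: -32.392°.
Δφ = 60.439 − 51.880 = 8.559°.
a = sin²(Δφ/2) + cos φ₁ · cos φ₂ · sin²(Δλ/2) = 0.029262.
c = 2·atan2(√a, √(1−a)) = 0.34381 rad → d = 6371·c ≈ 2190.44 km.

2190 km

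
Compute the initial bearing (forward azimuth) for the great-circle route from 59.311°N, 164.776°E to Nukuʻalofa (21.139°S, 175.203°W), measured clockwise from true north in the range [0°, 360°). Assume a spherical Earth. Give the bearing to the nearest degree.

Δλ = -175.203 − 164.776 = -339.979°; wrapped into (−180°, 180°]: 20.021°.
θ = atan2( sin Δλ · cos φ₂ , cos φ₁ · sin φ₂ − sin φ₁ · cos φ₂ · cos Δλ )
  = atan2(0.31933, -0.93767) = 161.194° → normalised to [0°, 360°): 161.194°.

161°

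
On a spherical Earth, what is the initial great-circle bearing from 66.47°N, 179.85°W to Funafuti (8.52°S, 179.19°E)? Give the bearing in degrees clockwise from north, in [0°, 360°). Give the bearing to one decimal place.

181.0°

Δλ = 179.19 − -179.85 = 359.04°; wrapped into (−180°, 180°]: -0.96°.
θ = atan2( sin Δλ · cos φ₂ , cos φ₁ · sin φ₂ − sin φ₁ · cos φ₂ · cos Δλ )
  = atan2(-0.01657, -0.96575) = -179.017° → normalised to [0°, 360°): 180.983°.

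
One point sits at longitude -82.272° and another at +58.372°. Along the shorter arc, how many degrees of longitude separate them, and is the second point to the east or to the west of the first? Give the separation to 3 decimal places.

140.644° east

Raw difference: 58.372 − -82.272 = 140.644°.
Normalise into (−180°, 180°]: 140.644° stays 140.644°.
Positive ⇒ the second point lies to the east; separation 140.644°.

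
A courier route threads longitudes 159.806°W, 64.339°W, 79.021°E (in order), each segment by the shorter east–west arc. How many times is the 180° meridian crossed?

Leg 1: -159.806° → -64.339°, shortest Δλ = 95.467° (east) — does not cross 180°.
Leg 2: -64.339° → +79.021°, shortest Δλ = 143.36° (east) — does not cross 180°.
Total crossings: 0.

0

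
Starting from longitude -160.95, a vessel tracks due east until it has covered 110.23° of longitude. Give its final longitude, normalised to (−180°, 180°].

-50.72°

Start at -160.95°; shift +110.23° → -50.72°.
-50.72° already lies in (−180°, 180°].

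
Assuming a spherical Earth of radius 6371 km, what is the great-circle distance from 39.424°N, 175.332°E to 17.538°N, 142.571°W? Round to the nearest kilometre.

4720 km

Δλ = -142.571 − 175.332 = -317.903°; wrapped into (−180°, 180°]: 42.097°.
Δφ = 17.538 − 39.424 = -21.886°.
a = sin²(Δφ/2) + cos φ₁ · cos φ₂ · sin²(Δλ/2) = 0.131049.
c = 2·atan2(√a, √(1−a)) = 0.74084 rad → d = 6371·c ≈ 4719.88 km.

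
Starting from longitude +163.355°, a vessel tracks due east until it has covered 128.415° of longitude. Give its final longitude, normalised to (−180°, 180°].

-68.230°

Start at +163.355°; shift +128.415° → +291.770°.
+291.770° lies outside (−180°, 180°]; subtract 360° → -68.230°.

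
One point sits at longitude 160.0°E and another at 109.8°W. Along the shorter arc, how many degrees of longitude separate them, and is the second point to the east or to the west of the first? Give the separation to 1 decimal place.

Raw difference: -109.8 − 160.0 = -269.8°.
Normalise into (−180°, 180°]: -269.8° + 360° = 90.2°.
Positive ⇒ the second point lies to the east; separation 90.2°.

90.2° east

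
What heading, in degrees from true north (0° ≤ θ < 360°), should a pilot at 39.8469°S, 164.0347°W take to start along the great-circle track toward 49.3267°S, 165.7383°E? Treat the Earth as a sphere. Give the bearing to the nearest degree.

Δλ = 165.7383 − -164.0347 = 329.7730°; wrapped into (−180°, 180°]: -30.2270°.
θ = atan2( sin Δλ · cos φ₂ , cos φ₁ · sin φ₂ − sin φ₁ · cos φ₂ · cos Δλ )
  = atan2(-0.32811, -0.22148) = -124.020° → normalised to [0°, 360°): 235.980°.

236°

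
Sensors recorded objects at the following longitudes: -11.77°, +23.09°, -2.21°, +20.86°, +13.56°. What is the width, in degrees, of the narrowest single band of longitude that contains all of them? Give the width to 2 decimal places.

Sort the longitudes: -11.77°, -2.21°, +13.56°, +20.86°, +23.09°.
Eastward gaps between consecutive values (wrapping around): 9.56°, 15.77°, 7.30°, 2.23°, 325.14°.
Largest gap = 325.14° ⇒ minimal covering band is its complement: 360° − 325.14° = 34.86°.
Band runs from -11.77° eastward to +23.09°.

34.86°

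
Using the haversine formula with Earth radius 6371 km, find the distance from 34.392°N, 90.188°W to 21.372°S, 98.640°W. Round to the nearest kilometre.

Δλ = -98.640 − -90.188 = -8.452°.
Δφ = -21.372 − 34.392 = -55.764°.
a = sin²(Δφ/2) + cos φ₁ · cos φ₂ · sin²(Δλ/2) = 0.222871.
c = 2·atan2(√a, √(1−a)) = 0.98333 rad → d = 6371·c ≈ 6264.77 km.

6265 km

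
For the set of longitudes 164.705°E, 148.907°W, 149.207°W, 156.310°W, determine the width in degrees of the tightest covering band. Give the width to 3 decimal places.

46.388°

Sort the longitudes: -156.310°, -149.207°, -148.907°, +164.705°.
Eastward gaps between consecutive values (wrapping around): 7.103°, 0.300°, 313.612°, 38.985°.
Largest gap = 313.612° ⇒ minimal covering band is its complement: 360° − 313.612° = 46.388°.
Band runs from +164.705° eastward to -148.907°, crossing the antimeridian.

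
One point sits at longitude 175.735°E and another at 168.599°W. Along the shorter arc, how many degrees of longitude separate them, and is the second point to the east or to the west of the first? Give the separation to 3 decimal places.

Raw difference: -168.599 − 175.735 = -344.334°.
Normalise into (−180°, 180°]: -344.334° + 360° = 15.666°.
Positive ⇒ the second point lies to the east; separation 15.666°.

15.666° east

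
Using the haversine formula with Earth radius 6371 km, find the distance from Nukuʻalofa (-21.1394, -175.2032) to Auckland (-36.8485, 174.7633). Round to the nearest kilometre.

Δλ = 174.7633 − -175.2032 = 349.9665°; wrapped into (−180°, 180°]: -10.0335°.
Δφ = -36.8485 − -21.1394 = -15.7091°.
a = sin²(Δφ/2) + cos φ₁ · cos φ₂ · sin²(Δλ/2) = 0.024383.
c = 2·atan2(√a, √(1−a)) = 0.31359 rad → d = 6371·c ≈ 1997.85 km.

1998 km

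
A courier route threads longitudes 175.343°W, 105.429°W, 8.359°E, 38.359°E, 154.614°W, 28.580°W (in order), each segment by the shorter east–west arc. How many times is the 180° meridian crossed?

1

Leg 1: -175.343° → -105.429°, shortest Δλ = 69.914° (east) — does not cross 180°.
Leg 2: -105.429° → +8.359°, shortest Δλ = 113.788° (east) — does not cross 180°.
Leg 3: +8.359° → +38.359°, shortest Δλ = 30.0° (east) — does not cross 180°.
Leg 4: +38.359° → -154.614°, shortest Δλ = 167.027° (east) — crosses 180°.
Leg 5: -154.614° → -28.580°, shortest Δλ = 126.034° (east) — does not cross 180°.
Total crossings: 1.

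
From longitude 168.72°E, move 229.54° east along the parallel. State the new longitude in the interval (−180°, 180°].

38.26°E

Start at +168.72°; shift +229.54° → +398.26°.
+398.26° lies outside (−180°, 180°]; subtract 360° → +38.26°.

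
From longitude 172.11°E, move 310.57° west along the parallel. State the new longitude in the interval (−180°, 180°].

138.46°W

Start at +172.11°; shift −310.57° → -138.46°.
-138.46° already lies in (−180°, 180°].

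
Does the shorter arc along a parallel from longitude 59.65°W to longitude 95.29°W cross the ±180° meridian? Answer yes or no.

No

Signed shortest Δλ = ((-95.29 − -59.65 + 180) mod 360) − 180 = -35.64°.
Going west by 35.64° from -59.65° reaches -95.29° without touching 180°.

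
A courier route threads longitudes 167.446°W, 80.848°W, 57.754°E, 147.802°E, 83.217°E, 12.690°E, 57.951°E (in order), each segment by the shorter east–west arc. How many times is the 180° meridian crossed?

0

Leg 1: -167.446° → -80.848°, shortest Δλ = 86.598° (east) — does not cross 180°.
Leg 2: -80.848° → +57.754°, shortest Δλ = 138.602° (east) — does not cross 180°.
Leg 3: +57.754° → +147.802°, shortest Δλ = 90.048° (east) — does not cross 180°.
Leg 4: +147.802° → +83.217°, shortest Δλ = -64.585° (west) — does not cross 180°.
Leg 5: +83.217° → +12.690°, shortest Δλ = -70.527° (west) — does not cross 180°.
Leg 6: +12.690° → +57.951°, shortest Δλ = 45.261° (east) — does not cross 180°.
Total crossings: 0.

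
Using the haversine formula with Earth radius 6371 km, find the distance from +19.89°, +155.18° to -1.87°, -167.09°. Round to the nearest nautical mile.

Δλ = -167.09 − 155.18 = -322.27°; wrapped into (−180°, 180°]: 37.73°.
Δφ = -1.87 − 19.89 = -21.76°.
a = sin²(Δφ/2) + cos φ₁ · cos φ₂ · sin²(Δλ/2) = 0.133887.
c = 2·atan2(√a, √(1−a)) = 0.74921 rad → d = 6371·c ≈ 4773.23 km ≈ 2577.34 nmi.

2577 nmi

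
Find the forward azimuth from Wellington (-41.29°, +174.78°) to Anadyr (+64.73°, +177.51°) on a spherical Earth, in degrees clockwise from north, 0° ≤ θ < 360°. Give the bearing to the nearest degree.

1°

Δλ = 177.51 − 174.78 = 2.73°.
θ = atan2( sin Δλ · cos φ₂ , cos φ₁ · sin φ₂ − sin φ₁ · cos φ₂ · cos Δλ )
  = atan2(0.02033, 0.96085) = 1.212° → normalised to [0°, 360°): 1.212°.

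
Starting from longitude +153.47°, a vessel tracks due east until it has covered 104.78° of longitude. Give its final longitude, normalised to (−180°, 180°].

-101.75°

Start at +153.47°; shift +104.78° → +258.25°.
+258.25° lies outside (−180°, 180°]; subtract 360° → -101.75°.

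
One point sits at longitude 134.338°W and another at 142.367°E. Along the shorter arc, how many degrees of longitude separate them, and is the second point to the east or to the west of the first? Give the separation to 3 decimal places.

83.295° west

Raw difference: 142.367 − -134.338 = 276.705°.
Normalise into (−180°, 180°]: 276.705° − 360° = -83.295°.
Negative ⇒ the second point lies to the west; separation 83.295°.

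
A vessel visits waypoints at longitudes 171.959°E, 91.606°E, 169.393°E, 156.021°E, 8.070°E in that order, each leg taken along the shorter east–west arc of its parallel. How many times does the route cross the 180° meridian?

Leg 1: +171.959° → +91.606°, shortest Δλ = -80.353° (west) — does not cross 180°.
Leg 2: +91.606° → +169.393°, shortest Δλ = 77.787° (east) — does not cross 180°.
Leg 3: +169.393° → +156.021°, shortest Δλ = -13.372° (west) — does not cross 180°.
Leg 4: +156.021° → +8.070°, shortest Δλ = -147.951° (west) — does not cross 180°.
Total crossings: 0.

0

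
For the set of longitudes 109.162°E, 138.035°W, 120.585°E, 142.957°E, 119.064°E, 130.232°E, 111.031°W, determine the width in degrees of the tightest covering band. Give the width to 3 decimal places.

Sort the longitudes: -138.035°, -111.031°, +109.162°, +119.064°, +120.585°, +130.232°, +142.957°.
Eastward gaps between consecutive values (wrapping around): 27.004°, 220.193°, 9.902°, 1.521°, 9.647°, 12.725°, 79.008°.
Largest gap = 220.193° ⇒ minimal covering band is its complement: 360° − 220.193° = 139.807°.
Band runs from +109.162° eastward to -111.031°, crossing the antimeridian.

139.807°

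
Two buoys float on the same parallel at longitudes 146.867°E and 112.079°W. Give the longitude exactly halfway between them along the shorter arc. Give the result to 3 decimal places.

162.606°W

Signed shortest Δλ from +146.867° to -112.079° is +101.054°.
Midpoint longitude = +146.867° + (+101.054°)/2 = +146.867° + 50.527° = +197.394°.
Normalise into (−180°, 180°]: -162.606°.
(The naïve average (+146.867 + -112.079)/2 = 17.394° is on the wrong side of the globe.)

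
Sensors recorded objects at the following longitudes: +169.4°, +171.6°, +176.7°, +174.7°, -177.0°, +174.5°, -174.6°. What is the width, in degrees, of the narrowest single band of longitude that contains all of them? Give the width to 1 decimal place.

Sort the longitudes: -177.0°, -174.6°, +169.4°, +171.6°, +174.5°, +174.7°, +176.7°.
Eastward gaps between consecutive values (wrapping around): 2.4°, 344.0°, 2.2°, 2.9°, 0.2°, 2.0°, 6.3°.
Largest gap = 344.0° ⇒ minimal covering band is its complement: 360° − 344.0° = 16.0°.
Band runs from +169.4° eastward to -174.6°, crossing the antimeridian.

16.0°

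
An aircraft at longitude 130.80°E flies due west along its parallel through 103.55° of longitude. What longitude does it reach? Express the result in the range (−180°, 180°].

27.25°E

Start at +130.80°; shift −103.55° → +27.25°.
+27.25° already lies in (−180°, 180°].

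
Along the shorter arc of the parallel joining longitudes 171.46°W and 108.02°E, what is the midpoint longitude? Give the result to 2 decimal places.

Signed shortest Δλ from -171.46° to +108.02° is -80.52°.
Midpoint longitude = -171.46° + (-80.52°)/2 = -171.46° − 40.26° = -211.72°.
Normalise into (−180°, 180°]: +148.28°.
(The naïve average (-171.46 + +108.02)/2 = -31.72° is on the wrong side of the globe.)

148.28°E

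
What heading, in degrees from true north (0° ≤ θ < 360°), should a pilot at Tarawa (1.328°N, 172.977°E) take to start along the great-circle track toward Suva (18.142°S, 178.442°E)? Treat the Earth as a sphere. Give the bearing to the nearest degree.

165°

Δλ = 178.442 − 172.977 = 5.465°.
θ = atan2( sin Δλ · cos φ₂ , cos φ₁ · sin φ₂ − sin φ₁ · cos φ₂ · cos Δλ )
  = atan2(0.09050, -0.33321) = 164.805° → normalised to [0°, 360°): 164.805°.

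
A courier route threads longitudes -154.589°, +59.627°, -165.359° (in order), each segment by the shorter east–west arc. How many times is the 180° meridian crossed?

2

Leg 1: -154.589° → +59.627°, shortest Δλ = -145.784° (west) — crosses 180°.
Leg 2: +59.627° → -165.359°, shortest Δλ = 135.014° (east) — crosses 180°.
Total crossings: 2.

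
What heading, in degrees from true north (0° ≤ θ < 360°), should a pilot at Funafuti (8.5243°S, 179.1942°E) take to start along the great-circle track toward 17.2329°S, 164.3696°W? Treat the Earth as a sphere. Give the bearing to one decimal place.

Δλ = -164.3696 − 179.1942 = -343.5638°; wrapped into (−180°, 180°]: 16.4362°.
θ = atan2( sin Δλ · cos φ₂ , cos φ₁ · sin φ₂ − sin φ₁ · cos φ₂ · cos Δλ )
  = atan2(0.27025, -0.15719) = 120.185° → normalised to [0°, 360°): 120.185°.

120.2°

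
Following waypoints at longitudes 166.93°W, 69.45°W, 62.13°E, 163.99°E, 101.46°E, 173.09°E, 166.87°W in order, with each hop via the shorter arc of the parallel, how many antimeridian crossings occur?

Leg 1: -166.93° → -69.45°, shortest Δλ = 97.48° (east) — does not cross 180°.
Leg 2: -69.45° → +62.13°, shortest Δλ = 131.58° (east) — does not cross 180°.
Leg 3: +62.13° → +163.99°, shortest Δλ = 101.86° (east) — does not cross 180°.
Leg 4: +163.99° → +101.46°, shortest Δλ = -62.53° (west) — does not cross 180°.
Leg 5: +101.46° → +173.09°, shortest Δλ = 71.63° (east) — does not cross 180°.
Leg 6: +173.09° → -166.87°, shortest Δλ = 20.04° (east) — crosses 180°.
Total crossings: 1.

1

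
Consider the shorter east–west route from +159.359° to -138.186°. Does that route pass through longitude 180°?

Naïve |-138.186 − 159.359| = 297.545° > 180°, so the shorter arc goes the other way round — across 180°.
Signed shortest Δλ = ((-138.186 − 159.359 + 180) mod 360) − 180 = 62.455°.
Going east by 62.455° from +159.359° passes through 180° before reaching -138.186°.

Yes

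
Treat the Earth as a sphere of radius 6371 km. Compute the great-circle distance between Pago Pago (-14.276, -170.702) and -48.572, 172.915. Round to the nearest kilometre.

Δλ = 172.915 − -170.702 = 343.617°; wrapped into (−180°, 180°]: -16.383°.
Δφ = -48.572 − -14.276 = -34.296°.
a = sin²(Δφ/2) + cos φ₁ · cos φ₂ · sin²(Δλ/2) = 0.099949.
c = 2·atan2(√a, √(1−a)) = 0.64333 rad → d = 6371·c ≈ 4098.67 km.

4099 km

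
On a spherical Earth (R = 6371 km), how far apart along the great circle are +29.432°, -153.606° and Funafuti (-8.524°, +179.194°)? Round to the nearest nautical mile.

2769 nmi

Δλ = 179.194 − -153.606 = 332.800°; wrapped into (−180°, 180°]: -27.200°.
Δφ = -8.524 − 29.432 = -37.956°.
a = sin²(Δφ/2) + cos φ₁ · cos φ₂ · sin²(Δλ/2) = 0.153382.
c = 2·atan2(√a, √(1−a)) = 0.80483 rad → d = 6371·c ≈ 5127.56 km ≈ 2768.66 nmi.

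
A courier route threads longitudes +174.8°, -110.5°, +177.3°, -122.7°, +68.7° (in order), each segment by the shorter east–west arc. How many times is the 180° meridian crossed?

4

Leg 1: +174.8° → -110.5°, shortest Δλ = 74.7° (east) — crosses 180°.
Leg 2: -110.5° → +177.3°, shortest Δλ = -72.2° (west) — crosses 180°.
Leg 3: +177.3° → -122.7°, shortest Δλ = 60.0° (east) — crosses 180°.
Leg 4: -122.7° → +68.7°, shortest Δλ = -168.6° (west) — crosses 180°.
Total crossings: 4.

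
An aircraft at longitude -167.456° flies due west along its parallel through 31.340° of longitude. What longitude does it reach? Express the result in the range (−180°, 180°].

Start at -167.456°; shift −31.340° → -198.796°.
-198.796° lies outside (−180°, 180°]; add 360° → +161.204°.

+161.204°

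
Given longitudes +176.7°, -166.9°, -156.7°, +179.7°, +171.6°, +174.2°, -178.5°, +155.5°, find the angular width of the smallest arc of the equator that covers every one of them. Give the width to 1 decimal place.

47.8°

Sort the longitudes: -178.5°, -166.9°, -156.7°, +155.5°, +171.6°, +174.2°, +176.7°, +179.7°.
Eastward gaps between consecutive values (wrapping around): 11.6°, 10.2°, 312.2°, 16.1°, 2.6°, 2.5°, 3.0°, 1.8°.
Largest gap = 312.2° ⇒ minimal covering band is its complement: 360° − 312.2° = 47.8°.
Band runs from +155.5° eastward to -156.7°, crossing the antimeridian.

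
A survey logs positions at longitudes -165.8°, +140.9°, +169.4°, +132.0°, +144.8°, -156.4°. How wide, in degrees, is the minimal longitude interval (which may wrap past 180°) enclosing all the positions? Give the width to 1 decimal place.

Sort the longitudes: -165.8°, -156.4°, +132.0°, +140.9°, +144.8°, +169.4°.
Eastward gaps between consecutive values (wrapping around): 9.4°, 288.4°, 8.9°, 3.9°, 24.6°, 24.8°.
Largest gap = 288.4° ⇒ minimal covering band is its complement: 360° − 288.4° = 71.6°.
Band runs from +132.0° eastward to -156.4°, crossing the antimeridian.

71.6°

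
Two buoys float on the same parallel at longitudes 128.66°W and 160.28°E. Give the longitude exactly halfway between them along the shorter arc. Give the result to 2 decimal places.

164.19°W

Signed shortest Δλ from -128.66° to +160.28° is -71.06°.
Midpoint longitude = -128.66° + (-71.06°)/2 = -128.66° − 35.53° = -164.19°.
(The naïve average (-128.66 + +160.28)/2 = 15.81° is on the wrong side of the globe.)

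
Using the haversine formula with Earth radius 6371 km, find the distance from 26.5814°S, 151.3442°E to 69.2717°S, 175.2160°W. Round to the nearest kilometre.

5221 km

Δλ = -175.2160 − 151.3442 = -326.5602°; wrapped into (−180°, 180°]: 33.4398°.
Δφ = -69.2717 − -26.5814 = -42.6903°.
a = sin²(Δφ/2) + cos φ₁ · cos φ₂ · sin²(Δλ/2) = 0.158683.
c = 2·atan2(√a, √(1−a)) = 0.81944 rad → d = 6371·c ≈ 5220.63 km.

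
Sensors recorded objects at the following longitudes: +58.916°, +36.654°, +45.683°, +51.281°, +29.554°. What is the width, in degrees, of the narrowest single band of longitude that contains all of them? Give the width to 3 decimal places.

Sort the longitudes: +29.554°, +36.654°, +45.683°, +51.281°, +58.916°.
Eastward gaps between consecutive values (wrapping around): 7.100°, 9.029°, 5.598°, 7.635°, 330.638°.
Largest gap = 330.638° ⇒ minimal covering band is its complement: 360° − 330.638° = 29.362°.
Band runs from +29.554° eastward to +58.916°.

29.362°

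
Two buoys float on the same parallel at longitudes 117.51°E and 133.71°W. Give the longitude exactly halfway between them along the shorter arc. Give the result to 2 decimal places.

171.90°E

Signed shortest Δλ from +117.51° to -133.71° is +108.78°.
Midpoint longitude = +117.51° + (+108.78°)/2 = +117.51° + 54.39° = +171.90°.
(The naïve average (+117.51 + -133.71)/2 = -8.1° is on the wrong side of the globe.)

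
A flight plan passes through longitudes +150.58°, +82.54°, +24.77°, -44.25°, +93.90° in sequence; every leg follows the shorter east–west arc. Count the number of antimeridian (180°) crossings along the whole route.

0

Leg 1: +150.58° → +82.54°, shortest Δλ = -68.04° (west) — does not cross 180°.
Leg 2: +82.54° → +24.77°, shortest Δλ = -57.77° (west) — does not cross 180°.
Leg 3: +24.77° → -44.25°, shortest Δλ = -69.02° (west) — does not cross 180°.
Leg 4: -44.25° → +93.90°, shortest Δλ = 138.15° (east) — does not cross 180°.
Total crossings: 0.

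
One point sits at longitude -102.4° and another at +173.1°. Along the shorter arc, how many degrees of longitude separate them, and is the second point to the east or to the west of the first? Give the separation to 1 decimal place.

Raw difference: 173.1 − -102.4 = 275.5°.
Normalise into (−180°, 180°]: 275.5° − 360° = -84.5°.
Negative ⇒ the second point lies to the west; separation 84.5°.

84.5° west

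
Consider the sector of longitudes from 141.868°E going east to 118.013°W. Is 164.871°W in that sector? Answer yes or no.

Yes

Band width going east from +141.868° to -118.013°: ((-118.013 − 141.868) mod 360) = 100.119°.
Offset of -164.871° east of the west edge: ((-164.871 − 141.868) mod 360) = 53.261°.
53.261° ≤ 100.119° ⇒ inside.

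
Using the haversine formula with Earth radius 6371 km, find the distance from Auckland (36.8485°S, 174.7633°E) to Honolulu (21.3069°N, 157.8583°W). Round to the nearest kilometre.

7076 km

Δλ = -157.8583 − 174.7633 = -332.6216°; wrapped into (−180°, 180°]: 27.3784°.
Δφ = 21.3069 − -36.8485 = 58.1554°.
a = sin²(Δφ/2) + cos φ₁ · cos φ₂ · sin²(Δλ/2) = 0.277945.
c = 2·atan2(√a, √(1−a)) = 1.11062 rad → d = 6371·c ≈ 7075.73 km.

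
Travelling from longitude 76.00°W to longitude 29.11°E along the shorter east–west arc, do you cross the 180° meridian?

Signed shortest Δλ = ((29.11 − -76.00 + 180) mod 360) − 180 = 105.11°.
Going east by 105.11° from -76.00° reaches +29.11° without touching 180°.

No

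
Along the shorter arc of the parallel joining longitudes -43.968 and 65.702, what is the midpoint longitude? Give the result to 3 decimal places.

Signed shortest Δλ from -43.968° to +65.702° is +109.670°.
Midpoint longitude = -43.968° + (+109.670°)/2 = -43.968° + 54.835° = +10.867°.

+10.867°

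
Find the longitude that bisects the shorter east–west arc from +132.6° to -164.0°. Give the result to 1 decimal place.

Signed shortest Δλ from +132.6° to -164.0° is +63.4°.
Midpoint longitude = +132.6° + (+63.4°)/2 = +132.6° + 31.7° = +164.3°.
(The naïve average (+132.6 + -164.0)/2 = -15.7° is on the wrong side of the globe.)

+164.3°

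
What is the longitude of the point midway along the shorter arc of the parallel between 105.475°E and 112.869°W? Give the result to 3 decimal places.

176.303°E

Signed shortest Δλ from +105.475° to -112.869° is +141.656°.
Midpoint longitude = +105.475° + (+141.656°)/2 = +105.475° + 70.828° = +176.303°.
(The naïve average (+105.475 + -112.869)/2 = -3.697° is on the wrong side of the globe.)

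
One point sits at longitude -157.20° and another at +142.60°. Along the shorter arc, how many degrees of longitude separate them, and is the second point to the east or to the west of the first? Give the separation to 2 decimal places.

60.20° west

Raw difference: 142.60 − -157.20 = 299.8°.
Normalise into (−180°, 180°]: 299.8° − 360° = -60.2°.
Negative ⇒ the second point lies to the west; separation 60.20°.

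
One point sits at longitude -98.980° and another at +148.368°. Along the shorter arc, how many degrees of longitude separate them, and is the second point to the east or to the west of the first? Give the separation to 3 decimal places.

112.652° west

Raw difference: 148.368 − -98.980 = 247.348°.
Normalise into (−180°, 180°]: 247.348° − 360° = -112.652°.
Negative ⇒ the second point lies to the west; separation 112.652°.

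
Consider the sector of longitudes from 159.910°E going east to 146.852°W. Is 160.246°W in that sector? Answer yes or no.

Band width going east from +159.910° to -146.852°: ((-146.852 − 159.910) mod 360) = 53.238°.
Offset of -160.246° east of the west edge: ((-160.246 − 159.910) mod 360) = 39.844°.
39.844° ≤ 53.238° ⇒ inside.

Yes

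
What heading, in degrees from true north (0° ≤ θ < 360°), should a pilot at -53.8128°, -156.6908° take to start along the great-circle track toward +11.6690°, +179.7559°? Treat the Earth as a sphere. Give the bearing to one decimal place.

Δλ = 179.7559 − -156.6908 = 336.4467°; wrapped into (−180°, 180°]: -23.5533°.
θ = atan2( sin Δλ · cos φ₂ , cos φ₁ · sin φ₂ − sin φ₁ · cos φ₂ · cos Δλ )
  = atan2(-0.39134, 0.84398) = -24.877° → normalised to [0°, 360°): 335.123°.

335.1°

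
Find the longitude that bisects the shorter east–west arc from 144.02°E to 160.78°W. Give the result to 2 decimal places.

171.62°E

Signed shortest Δλ from +144.02° to -160.78° is +55.20°.
Midpoint longitude = +144.02° + (+55.20°)/2 = +144.02° + 27.60° = +171.62°.
(The naïve average (+144.02 + -160.78)/2 = -8.38° is on the wrong side of the globe.)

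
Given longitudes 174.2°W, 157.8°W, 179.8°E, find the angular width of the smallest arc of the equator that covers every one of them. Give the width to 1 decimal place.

22.4°

Sort the longitudes: -174.2°, -157.8°, +179.8°.
Eastward gaps between consecutive values (wrapping around): 16.4°, 337.6°, 6.0°.
Largest gap = 337.6° ⇒ minimal covering band is its complement: 360° − 337.6° = 22.4°.
Band runs from +179.8° eastward to -157.8°, crossing the antimeridian.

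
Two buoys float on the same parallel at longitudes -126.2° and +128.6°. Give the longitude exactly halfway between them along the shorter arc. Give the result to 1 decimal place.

Signed shortest Δλ from -126.2° to +128.6° is -105.2°.
Midpoint longitude = -126.2° + (-105.2°)/2 = -126.2° − 52.6° = -178.8°.
(The naïve average (-126.2 + +128.6)/2 = 1.2° is on the wrong side of the globe.)

-178.8°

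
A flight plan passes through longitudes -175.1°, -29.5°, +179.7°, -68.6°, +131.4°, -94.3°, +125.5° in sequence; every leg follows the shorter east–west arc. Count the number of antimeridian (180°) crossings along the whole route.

Leg 1: -175.1° → -29.5°, shortest Δλ = 145.6° (east) — does not cross 180°.
Leg 2: -29.5° → +179.7°, shortest Δλ = -150.8° (west) — crosses 180°.
Leg 3: +179.7° → -68.6°, shortest Δλ = 111.7° (east) — crosses 180°.
Leg 4: -68.6° → +131.4°, shortest Δλ = -160.0° (west) — crosses 180°.
Leg 5: +131.4° → -94.3°, shortest Δλ = 134.3° (east) — crosses 180°.
Leg 6: -94.3° → +125.5°, shortest Δλ = -140.2° (west) — crosses 180°.
Total crossings: 5.

5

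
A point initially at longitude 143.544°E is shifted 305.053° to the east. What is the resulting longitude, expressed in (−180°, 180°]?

Start at +143.544°; shift +305.053° → +448.597°.
+448.597° lies outside (−180°, 180°]; subtract 360° → +88.597°.

88.597°E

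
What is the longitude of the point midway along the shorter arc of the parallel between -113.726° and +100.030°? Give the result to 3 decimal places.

Signed shortest Δλ from -113.726° to +100.030° is -146.244°.
Midpoint longitude = -113.726° + (-146.244°)/2 = -113.726° − 73.122° = -186.848°.
Normalise into (−180°, 180°]: +173.152°.
(The naïve average (-113.726 + +100.030)/2 = -6.848° is on the wrong side of the globe.)

+173.152°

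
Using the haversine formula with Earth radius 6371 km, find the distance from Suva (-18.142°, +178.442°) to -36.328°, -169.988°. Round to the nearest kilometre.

2319 km

Δλ = -169.988 − 178.442 = -348.430°; wrapped into (−180°, 180°]: 11.570°.
Δφ = -36.328 − -18.142 = -18.186°.
a = sin²(Δφ/2) + cos φ₁ · cos φ₂ · sin²(Δλ/2) = 0.032754.
c = 2·atan2(√a, √(1−a)) = 0.36397 rad → d = 6371·c ≈ 2318.84 km.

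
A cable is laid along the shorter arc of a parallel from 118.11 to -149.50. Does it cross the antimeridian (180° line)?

Naïve |-149.50 − 118.11| = 267.61° > 180°, so the shorter arc goes the other way round — across 180°.
Signed shortest Δλ = ((-149.50 − 118.11 + 180) mod 360) − 180 = 92.39°.
Going east by 92.39° from +118.11° passes through 180° before reaching -149.50°.

Yes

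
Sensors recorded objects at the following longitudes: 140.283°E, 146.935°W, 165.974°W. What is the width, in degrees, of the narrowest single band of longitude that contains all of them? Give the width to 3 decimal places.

Sort the longitudes: -165.974°, -146.935°, +140.283°.
Eastward gaps between consecutive values (wrapping around): 19.039°, 287.218°, 53.743°.
Largest gap = 287.218° ⇒ minimal covering band is its complement: 360° − 287.218° = 72.782°.
Band runs from +140.283° eastward to -146.935°, crossing the antimeridian.

72.782°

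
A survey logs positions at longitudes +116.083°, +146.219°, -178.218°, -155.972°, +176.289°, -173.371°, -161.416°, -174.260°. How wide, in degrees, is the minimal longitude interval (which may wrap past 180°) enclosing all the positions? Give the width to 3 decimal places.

Sort the longitudes: -178.218°, -174.260°, -173.371°, -161.416°, -155.972°, +116.083°, +146.219°, +176.289°.
Eastward gaps between consecutive values (wrapping around): 3.958°, 0.889°, 11.955°, 5.444°, 272.055°, 30.136°, 30.070°, 5.493°.
Largest gap = 272.055° ⇒ minimal covering band is its complement: 360° − 272.055° = 87.945°.
Band runs from +116.083° eastward to -155.972°, crossing the antimeridian.

87.945°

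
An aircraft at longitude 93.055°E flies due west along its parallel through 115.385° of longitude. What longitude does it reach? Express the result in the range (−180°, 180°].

Start at +93.055°; shift −115.385° → -22.330°.
-22.330° already lies in (−180°, 180°].

22.330°W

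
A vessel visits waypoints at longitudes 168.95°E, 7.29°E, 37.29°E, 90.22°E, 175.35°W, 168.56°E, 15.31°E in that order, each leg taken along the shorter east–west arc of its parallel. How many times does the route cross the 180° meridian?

2

Leg 1: +168.95° → +7.29°, shortest Δλ = -161.66° (west) — does not cross 180°.
Leg 2: +7.29° → +37.29°, shortest Δλ = 30.0° (east) — does not cross 180°.
Leg 3: +37.29° → +90.22°, shortest Δλ = 52.93° (east) — does not cross 180°.
Leg 4: +90.22° → -175.35°, shortest Δλ = 94.43° (east) — crosses 180°.
Leg 5: -175.35° → +168.56°, shortest Δλ = -16.09° (west) — crosses 180°.
Leg 6: +168.56° → +15.31°, shortest Δλ = -153.25° (west) — does not cross 180°.
Total crossings: 2.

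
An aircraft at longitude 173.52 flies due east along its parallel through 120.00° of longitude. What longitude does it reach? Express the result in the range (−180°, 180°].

-66.48°

Start at +173.52°; shift +120.00° → +293.52°.
+293.52° lies outside (−180°, 180°]; subtract 360° → -66.48°.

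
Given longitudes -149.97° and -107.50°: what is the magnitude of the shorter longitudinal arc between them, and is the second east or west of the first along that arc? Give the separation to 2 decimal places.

42.47° east

Raw difference: -107.50 − -149.97 = 42.47°.
Normalise into (−180°, 180°]: 42.47° stays 42.47°.
Positive ⇒ the second point lies to the east; separation 42.47°.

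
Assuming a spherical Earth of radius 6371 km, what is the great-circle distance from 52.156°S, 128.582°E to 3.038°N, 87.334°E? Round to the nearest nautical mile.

3917 nmi

Δλ = 87.334 − 128.582 = -41.248°.
Δφ = 3.038 − -52.156 = 55.194°.
a = sin²(Δφ/2) + cos φ₁ · cos φ₂ · sin²(Δλ/2) = 0.290611.
c = 2·atan2(√a, √(1−a)) = 1.13870 rad → d = 6371·c ≈ 7254.64 km ≈ 3917.19 nmi.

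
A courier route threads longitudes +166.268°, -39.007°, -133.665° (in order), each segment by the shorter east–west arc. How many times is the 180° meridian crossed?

Leg 1: +166.268° → -39.007°, shortest Δλ = 154.725° (east) — crosses 180°.
Leg 2: -39.007° → -133.665°, shortest Δλ = -94.658° (west) — does not cross 180°.
Total crossings: 1.

1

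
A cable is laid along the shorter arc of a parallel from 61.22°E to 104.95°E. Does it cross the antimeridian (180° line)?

No

Signed shortest Δλ = ((104.95 − 61.22 + 180) mod 360) − 180 = 43.73°.
Going east by 43.73° from +61.22° reaches +104.95° without touching 180°.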